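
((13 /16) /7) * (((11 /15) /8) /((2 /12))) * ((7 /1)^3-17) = 23309 /1120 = 20.81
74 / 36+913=16471 / 18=915.06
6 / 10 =3 / 5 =0.60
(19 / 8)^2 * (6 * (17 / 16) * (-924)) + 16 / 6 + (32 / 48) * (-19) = -4254221 / 128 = -33236.10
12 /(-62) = -6 /31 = -0.19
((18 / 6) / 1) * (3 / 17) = 9 / 17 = 0.53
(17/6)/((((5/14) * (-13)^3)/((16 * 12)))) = -7616/10985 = -0.69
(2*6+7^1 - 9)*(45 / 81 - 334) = -30010 / 9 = -3334.44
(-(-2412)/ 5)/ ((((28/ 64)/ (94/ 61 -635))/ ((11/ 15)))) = -5467856064/ 10675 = -512211.34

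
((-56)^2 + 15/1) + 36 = 3187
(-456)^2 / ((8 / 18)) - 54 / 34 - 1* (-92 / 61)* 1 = 485166589 / 1037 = 467855.92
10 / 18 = 5 / 9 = 0.56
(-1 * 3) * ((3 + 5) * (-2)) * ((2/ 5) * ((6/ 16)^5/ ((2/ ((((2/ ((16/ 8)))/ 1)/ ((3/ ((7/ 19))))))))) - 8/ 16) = -4667739/ 194560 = -23.99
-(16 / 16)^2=-1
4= 4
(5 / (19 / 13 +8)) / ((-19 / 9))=-195 / 779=-0.25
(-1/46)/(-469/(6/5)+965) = -3/79235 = -0.00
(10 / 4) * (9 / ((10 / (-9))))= -81 / 4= -20.25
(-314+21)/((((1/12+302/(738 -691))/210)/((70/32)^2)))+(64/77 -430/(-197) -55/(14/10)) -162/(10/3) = -57683965518467/1272809120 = -45320.20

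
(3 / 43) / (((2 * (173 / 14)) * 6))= 7 / 14878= 0.00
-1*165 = -165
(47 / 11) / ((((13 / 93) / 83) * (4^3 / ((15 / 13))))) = 5441895 / 118976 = 45.74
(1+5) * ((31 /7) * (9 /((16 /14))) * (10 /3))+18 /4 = 702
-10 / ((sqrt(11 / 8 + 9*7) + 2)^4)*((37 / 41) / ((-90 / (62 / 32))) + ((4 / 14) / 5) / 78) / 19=6378073372 / 1509670074876327 - 152879936*sqrt(1030) / 1509670074876327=0.00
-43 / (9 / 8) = -344 / 9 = -38.22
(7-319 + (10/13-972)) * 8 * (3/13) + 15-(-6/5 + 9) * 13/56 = -111478923/47320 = -2355.85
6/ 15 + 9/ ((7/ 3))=149/ 35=4.26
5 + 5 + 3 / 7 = 73 / 7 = 10.43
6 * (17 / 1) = 102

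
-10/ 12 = -0.83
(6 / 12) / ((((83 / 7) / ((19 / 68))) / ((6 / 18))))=133 / 33864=0.00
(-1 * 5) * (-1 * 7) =35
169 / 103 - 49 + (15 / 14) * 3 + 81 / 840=-1270359 / 28840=-44.05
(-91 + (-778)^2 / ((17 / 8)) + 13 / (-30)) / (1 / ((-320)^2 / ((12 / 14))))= 5204739599360 / 153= 34017905878.17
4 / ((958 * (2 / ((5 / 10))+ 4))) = 1 / 1916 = 0.00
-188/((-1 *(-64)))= -47/16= -2.94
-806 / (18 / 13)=-5239 / 9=-582.11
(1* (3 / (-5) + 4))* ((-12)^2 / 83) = 2448 / 415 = 5.90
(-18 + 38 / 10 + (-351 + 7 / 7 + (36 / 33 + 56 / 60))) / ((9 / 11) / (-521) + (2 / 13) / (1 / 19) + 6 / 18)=-404747707 / 3637430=-111.27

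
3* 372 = 1116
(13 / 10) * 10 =13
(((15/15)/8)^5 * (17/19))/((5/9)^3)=12393/77824000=0.00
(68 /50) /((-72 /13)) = -221 /900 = -0.25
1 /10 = 0.10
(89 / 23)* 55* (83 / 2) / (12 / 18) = 1218855 / 92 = 13248.42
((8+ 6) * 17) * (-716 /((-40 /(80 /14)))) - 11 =24333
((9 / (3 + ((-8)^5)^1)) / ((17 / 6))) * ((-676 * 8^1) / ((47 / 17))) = 292032 / 1539955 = 0.19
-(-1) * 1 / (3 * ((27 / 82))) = 82 / 81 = 1.01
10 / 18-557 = -5008 / 9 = -556.44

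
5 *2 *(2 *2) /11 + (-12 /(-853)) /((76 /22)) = 649006 /178277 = 3.64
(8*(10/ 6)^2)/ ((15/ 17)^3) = 32.35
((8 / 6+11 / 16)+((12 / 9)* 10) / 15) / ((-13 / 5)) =-2095 / 1872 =-1.12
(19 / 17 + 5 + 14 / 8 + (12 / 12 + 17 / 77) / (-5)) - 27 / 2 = -153847 / 26180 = -5.88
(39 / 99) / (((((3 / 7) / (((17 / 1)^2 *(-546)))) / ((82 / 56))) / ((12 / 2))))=-14017367 / 11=-1274306.09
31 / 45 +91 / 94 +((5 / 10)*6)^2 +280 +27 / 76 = 46777307 / 160740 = 291.01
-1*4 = -4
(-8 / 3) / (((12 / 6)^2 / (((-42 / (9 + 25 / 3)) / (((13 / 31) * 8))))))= 651 / 1352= 0.48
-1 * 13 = -13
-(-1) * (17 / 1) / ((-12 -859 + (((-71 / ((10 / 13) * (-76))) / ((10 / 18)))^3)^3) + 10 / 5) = 2808673721468416000000000000000000 / 44791203607500372452020398544708307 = 0.06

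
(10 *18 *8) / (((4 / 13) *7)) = 4680 / 7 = 668.57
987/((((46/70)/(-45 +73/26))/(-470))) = 29784375.50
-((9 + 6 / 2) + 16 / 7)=-100 / 7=-14.29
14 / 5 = 2.80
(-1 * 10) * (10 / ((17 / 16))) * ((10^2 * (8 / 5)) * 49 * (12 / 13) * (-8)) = 1204224000 / 221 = 5448977.38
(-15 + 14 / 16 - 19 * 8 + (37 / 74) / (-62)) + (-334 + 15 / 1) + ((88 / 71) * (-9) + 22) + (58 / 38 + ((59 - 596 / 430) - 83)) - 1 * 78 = -41441545331 / 71928680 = -576.15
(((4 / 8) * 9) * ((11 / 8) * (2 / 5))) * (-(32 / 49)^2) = -12672 / 12005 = -1.06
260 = 260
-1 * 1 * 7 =-7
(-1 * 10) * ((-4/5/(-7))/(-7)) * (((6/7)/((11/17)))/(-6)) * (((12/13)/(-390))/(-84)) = -68/66951885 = -0.00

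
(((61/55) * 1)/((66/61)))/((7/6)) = 3721/4235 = 0.88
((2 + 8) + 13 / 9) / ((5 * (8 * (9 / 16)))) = 206 / 405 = 0.51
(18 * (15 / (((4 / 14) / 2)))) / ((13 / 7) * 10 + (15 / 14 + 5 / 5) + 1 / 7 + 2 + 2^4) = 8820 / 181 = 48.73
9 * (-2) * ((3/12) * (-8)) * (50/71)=1800/71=25.35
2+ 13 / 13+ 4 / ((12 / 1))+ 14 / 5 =92 / 15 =6.13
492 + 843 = 1335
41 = 41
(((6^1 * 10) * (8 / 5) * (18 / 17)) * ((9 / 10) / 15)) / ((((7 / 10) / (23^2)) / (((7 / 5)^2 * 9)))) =172767168 / 2125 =81302.20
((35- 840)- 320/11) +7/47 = -431148/517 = -833.94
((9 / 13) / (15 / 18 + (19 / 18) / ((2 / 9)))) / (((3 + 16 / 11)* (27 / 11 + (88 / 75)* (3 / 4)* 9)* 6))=6050 / 13529243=0.00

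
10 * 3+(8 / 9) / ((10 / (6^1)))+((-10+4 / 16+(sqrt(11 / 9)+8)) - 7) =sqrt(11) / 3+1307 / 60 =22.89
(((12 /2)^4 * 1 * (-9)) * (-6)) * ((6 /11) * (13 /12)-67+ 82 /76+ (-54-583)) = -10272741408 /209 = -49151872.77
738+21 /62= 45777 /62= 738.34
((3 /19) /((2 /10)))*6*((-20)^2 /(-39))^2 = 1600000 /3211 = 498.29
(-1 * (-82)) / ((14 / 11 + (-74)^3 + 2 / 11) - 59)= -902 / 4458097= -0.00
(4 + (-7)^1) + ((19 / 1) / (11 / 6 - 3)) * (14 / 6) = -41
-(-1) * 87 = 87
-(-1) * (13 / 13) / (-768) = -1 / 768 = -0.00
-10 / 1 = -10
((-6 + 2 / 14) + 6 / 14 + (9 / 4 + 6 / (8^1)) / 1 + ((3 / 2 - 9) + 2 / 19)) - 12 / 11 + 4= -20231 / 2926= -6.91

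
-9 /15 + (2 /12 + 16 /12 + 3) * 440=9897 /5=1979.40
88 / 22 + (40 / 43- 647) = -642.07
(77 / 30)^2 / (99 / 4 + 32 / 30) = 5929 / 23235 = 0.26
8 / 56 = 1 / 7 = 0.14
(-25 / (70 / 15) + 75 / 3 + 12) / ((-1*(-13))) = 443 / 182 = 2.43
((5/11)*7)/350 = 1/110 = 0.01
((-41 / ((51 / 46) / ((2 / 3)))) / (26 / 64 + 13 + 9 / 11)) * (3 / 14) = -663872 / 1787499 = -0.37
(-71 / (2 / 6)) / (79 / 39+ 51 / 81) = -74763 / 932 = -80.22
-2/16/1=-1/8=-0.12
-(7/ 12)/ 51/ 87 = -7/ 53244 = -0.00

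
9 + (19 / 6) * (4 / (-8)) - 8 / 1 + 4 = 41 / 12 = 3.42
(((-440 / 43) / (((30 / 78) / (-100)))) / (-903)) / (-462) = 5200 / 815409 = 0.01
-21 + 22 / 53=-1091 / 53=-20.58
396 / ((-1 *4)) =-99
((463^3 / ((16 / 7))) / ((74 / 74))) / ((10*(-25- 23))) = -694769929 / 7680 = -90464.83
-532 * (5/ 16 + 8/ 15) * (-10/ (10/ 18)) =80997/ 10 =8099.70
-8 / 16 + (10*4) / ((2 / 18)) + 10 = 739 / 2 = 369.50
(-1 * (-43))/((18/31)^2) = 41323/324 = 127.54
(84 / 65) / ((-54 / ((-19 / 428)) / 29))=3857 / 125190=0.03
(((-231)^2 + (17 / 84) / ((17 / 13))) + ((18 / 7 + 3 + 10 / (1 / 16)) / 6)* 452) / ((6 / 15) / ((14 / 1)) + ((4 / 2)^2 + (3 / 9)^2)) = 82951095 / 5216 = 15903.20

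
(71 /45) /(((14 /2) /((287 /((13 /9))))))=2911 /65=44.78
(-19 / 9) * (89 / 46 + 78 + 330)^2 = -6756142531 / 19044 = -354764.89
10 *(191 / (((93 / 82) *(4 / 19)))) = 743945 / 93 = 7999.41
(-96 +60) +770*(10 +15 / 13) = 111182 / 13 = 8552.46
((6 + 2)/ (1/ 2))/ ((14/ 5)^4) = 625/ 2401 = 0.26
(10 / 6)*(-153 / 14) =-255 / 14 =-18.21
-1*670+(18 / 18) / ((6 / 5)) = -4015 / 6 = -669.17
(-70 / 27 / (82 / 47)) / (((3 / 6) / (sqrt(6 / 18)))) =-3290* sqrt(3) / 3321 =-1.72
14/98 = 1/7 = 0.14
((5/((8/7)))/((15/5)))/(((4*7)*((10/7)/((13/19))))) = 91/3648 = 0.02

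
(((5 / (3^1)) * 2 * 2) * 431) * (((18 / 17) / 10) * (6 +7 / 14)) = 33618 / 17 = 1977.53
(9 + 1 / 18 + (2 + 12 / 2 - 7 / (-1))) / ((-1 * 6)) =-433 / 108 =-4.01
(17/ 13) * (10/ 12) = 85/ 78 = 1.09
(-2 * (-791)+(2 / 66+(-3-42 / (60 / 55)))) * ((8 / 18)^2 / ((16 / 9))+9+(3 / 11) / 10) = 183970745 / 13068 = 14077.96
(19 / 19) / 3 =1 / 3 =0.33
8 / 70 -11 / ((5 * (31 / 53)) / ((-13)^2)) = -137913 / 217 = -635.54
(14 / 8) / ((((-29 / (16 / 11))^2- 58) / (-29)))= -448 / 2997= -0.15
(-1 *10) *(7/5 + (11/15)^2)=-872/45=-19.38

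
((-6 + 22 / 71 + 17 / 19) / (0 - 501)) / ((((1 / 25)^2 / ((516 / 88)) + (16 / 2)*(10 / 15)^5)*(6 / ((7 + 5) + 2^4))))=32858476875 / 775174247153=0.04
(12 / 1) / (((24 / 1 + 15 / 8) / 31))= 992 / 69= 14.38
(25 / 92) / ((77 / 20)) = 125 / 1771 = 0.07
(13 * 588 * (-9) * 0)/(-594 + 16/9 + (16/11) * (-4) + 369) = 0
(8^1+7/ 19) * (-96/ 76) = -3816/ 361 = -10.57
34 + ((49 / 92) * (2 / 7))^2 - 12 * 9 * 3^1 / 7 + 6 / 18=-530087 / 44436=-11.93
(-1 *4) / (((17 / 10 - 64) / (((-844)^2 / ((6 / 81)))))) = 384661440 / 623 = 617434.09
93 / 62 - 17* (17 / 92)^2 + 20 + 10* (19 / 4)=579103 / 8464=68.42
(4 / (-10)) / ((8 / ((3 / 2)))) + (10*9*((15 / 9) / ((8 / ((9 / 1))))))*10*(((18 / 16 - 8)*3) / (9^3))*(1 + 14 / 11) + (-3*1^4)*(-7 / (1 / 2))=-66.58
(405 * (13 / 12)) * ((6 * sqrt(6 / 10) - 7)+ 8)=2477.88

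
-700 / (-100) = 7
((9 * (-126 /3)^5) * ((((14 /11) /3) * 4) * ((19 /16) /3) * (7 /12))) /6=-76814101.64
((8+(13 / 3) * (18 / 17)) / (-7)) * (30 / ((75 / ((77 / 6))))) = -2354 / 255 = -9.23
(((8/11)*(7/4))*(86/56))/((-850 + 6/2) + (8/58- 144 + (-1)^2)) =-1247/631532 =-0.00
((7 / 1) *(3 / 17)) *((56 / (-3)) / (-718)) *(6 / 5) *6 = 7056 / 30515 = 0.23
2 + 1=3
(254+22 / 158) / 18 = 20077 / 1422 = 14.12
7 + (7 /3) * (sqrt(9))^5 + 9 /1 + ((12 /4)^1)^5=826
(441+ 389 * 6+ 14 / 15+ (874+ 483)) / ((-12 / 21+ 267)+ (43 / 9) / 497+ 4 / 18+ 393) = 13204722 / 2107615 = 6.27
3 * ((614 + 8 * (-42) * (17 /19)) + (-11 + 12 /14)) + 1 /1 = 910.68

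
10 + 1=11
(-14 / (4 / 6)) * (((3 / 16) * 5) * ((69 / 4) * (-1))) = 21735 / 64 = 339.61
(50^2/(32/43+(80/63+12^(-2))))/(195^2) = 481600/14803893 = 0.03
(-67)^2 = 4489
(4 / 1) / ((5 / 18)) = 72 / 5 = 14.40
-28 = -28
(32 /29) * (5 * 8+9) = 1568 /29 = 54.07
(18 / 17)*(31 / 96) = 93 / 272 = 0.34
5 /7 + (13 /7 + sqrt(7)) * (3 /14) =3 * sqrt(7) /14 + 109 /98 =1.68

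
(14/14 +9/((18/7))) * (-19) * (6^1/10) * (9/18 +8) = -8721/20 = -436.05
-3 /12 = -1 /4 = -0.25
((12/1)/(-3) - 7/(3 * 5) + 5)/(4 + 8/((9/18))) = 2/75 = 0.03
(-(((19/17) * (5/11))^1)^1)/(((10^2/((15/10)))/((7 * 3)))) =-1197/7480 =-0.16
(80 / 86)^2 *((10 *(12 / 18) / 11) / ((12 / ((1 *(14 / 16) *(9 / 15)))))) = 1400 / 61017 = 0.02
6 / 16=3 / 8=0.38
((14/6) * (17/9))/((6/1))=119/162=0.73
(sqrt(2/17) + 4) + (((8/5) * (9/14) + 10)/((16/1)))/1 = sqrt(34)/17 + 1313/280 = 5.03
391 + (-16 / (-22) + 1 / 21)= 90500 / 231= 391.77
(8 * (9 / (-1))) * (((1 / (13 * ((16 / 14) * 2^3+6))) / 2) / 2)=-63 / 689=-0.09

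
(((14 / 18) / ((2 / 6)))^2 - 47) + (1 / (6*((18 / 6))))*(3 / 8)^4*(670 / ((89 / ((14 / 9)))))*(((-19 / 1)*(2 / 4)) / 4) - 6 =-624500323 / 13123584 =-47.59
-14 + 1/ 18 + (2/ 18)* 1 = -83/ 6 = -13.83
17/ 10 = 1.70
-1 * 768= -768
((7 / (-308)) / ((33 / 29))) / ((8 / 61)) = -1769 / 11616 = -0.15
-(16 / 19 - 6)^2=-9604 / 361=-26.60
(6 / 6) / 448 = 1 / 448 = 0.00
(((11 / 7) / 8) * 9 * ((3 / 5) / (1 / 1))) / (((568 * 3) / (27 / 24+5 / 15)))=33 / 36352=0.00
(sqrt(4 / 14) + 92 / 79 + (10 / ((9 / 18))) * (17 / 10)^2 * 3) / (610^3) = sqrt(14) / 1588867000 + 68953 / 89657495000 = 0.00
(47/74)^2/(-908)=-0.00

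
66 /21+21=169 /7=24.14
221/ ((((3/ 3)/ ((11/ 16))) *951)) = 2431/ 15216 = 0.16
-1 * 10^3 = -1000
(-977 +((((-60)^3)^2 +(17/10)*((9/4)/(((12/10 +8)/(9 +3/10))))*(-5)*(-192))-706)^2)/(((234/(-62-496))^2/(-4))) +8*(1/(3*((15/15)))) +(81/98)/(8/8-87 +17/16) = -98253582308537204834074415231308/1984433997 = -49512144247212876606484.79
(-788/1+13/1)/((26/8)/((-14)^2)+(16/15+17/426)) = -647094000/937789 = -690.02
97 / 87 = 1.11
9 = 9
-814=-814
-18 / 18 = -1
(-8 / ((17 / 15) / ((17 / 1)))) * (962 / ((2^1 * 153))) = -19240 / 51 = -377.25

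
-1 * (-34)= 34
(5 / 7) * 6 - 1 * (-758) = 5336 / 7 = 762.29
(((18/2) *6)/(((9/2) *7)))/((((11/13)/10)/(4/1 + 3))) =1560/11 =141.82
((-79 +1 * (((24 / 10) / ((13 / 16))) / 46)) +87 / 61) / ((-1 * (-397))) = -0.20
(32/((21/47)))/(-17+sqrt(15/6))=-51136/12033 - 1504*sqrt(10)/12033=-4.64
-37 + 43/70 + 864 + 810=114633/70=1637.61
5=5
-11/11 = -1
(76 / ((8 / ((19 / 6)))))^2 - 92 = 117073 / 144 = 813.01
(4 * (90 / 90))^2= 16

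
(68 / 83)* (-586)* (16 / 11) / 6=-318784 / 2739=-116.39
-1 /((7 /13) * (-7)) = 13 /49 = 0.27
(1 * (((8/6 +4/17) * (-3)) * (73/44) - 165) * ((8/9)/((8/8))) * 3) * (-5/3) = 1292600/1683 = 768.03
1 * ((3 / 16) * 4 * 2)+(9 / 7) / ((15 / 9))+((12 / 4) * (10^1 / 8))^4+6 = 1845987 / 8960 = 206.03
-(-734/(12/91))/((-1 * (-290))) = 33397/1740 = 19.19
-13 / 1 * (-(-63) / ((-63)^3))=13 / 3969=0.00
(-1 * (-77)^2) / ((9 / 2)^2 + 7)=-23716 / 109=-217.58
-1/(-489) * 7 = 7/489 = 0.01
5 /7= 0.71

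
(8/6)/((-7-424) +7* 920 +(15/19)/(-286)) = 21736/97958673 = 0.00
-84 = -84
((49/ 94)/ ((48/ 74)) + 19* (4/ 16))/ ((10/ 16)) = 12529/ 1410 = 8.89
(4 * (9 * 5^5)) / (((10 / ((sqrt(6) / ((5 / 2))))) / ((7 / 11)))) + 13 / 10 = 13 / 10 + 31500 * sqrt(6) / 11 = 7015.75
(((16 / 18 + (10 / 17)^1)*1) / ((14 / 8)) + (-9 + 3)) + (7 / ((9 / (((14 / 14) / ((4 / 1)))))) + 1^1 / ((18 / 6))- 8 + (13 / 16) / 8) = -190805 / 15232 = -12.53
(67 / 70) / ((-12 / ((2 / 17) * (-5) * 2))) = 67 / 714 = 0.09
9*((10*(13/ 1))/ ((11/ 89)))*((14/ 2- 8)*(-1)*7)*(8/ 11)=48192.40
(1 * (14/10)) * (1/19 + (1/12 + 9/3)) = 1001/228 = 4.39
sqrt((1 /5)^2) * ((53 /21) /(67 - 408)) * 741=-13091 /11935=-1.10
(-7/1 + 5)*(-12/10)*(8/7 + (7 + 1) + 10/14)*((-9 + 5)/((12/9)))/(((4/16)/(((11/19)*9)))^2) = -30829.52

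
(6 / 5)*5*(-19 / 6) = -19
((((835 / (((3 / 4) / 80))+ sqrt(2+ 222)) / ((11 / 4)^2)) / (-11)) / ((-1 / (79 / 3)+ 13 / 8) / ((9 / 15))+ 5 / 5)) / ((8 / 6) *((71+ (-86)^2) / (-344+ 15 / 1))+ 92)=-111116723200 / 23355095599- 4990272 *sqrt(14) / 23355095599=-4.76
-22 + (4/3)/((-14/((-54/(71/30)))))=-9854/497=-19.83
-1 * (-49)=49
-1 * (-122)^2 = -14884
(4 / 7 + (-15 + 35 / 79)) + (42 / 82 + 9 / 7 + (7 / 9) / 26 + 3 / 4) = -121046795 / 10610964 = -11.41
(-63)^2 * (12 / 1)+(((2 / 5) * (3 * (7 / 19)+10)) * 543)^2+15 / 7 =370564259487 / 63175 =5865678.82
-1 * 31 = -31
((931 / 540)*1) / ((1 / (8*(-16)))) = -220.68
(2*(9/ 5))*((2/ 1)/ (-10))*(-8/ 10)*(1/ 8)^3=9/ 8000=0.00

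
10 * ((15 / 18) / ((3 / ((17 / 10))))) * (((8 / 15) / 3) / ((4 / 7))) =119 / 81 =1.47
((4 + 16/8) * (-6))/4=-9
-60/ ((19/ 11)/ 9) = -5940/ 19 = -312.63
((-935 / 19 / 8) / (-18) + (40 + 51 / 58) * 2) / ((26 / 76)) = 239.99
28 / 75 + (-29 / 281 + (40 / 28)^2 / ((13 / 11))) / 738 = 1240197011 / 3302494650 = 0.38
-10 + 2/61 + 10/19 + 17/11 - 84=-1171575/12749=-91.90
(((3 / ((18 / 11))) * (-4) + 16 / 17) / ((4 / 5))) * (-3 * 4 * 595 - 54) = 57481.47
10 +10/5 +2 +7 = 21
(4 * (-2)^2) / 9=16 / 9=1.78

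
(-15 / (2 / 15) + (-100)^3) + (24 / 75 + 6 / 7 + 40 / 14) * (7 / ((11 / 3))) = -550057639 / 550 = -1000104.80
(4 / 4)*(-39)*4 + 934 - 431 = 347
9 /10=0.90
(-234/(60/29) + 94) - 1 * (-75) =559/10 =55.90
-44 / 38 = -22 / 19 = -1.16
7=7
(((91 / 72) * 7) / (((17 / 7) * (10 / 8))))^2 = 19882681 / 2340900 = 8.49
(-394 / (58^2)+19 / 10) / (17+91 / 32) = 239904 / 2670175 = 0.09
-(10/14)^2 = -25/49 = -0.51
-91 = -91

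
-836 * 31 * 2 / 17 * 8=-414656 / 17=-24391.53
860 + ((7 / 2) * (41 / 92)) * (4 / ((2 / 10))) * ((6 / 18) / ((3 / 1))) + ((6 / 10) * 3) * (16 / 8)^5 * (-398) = -45666961 / 2070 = -22061.33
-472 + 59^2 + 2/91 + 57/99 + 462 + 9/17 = 177255563/51051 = 3472.13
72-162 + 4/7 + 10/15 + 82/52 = -87.18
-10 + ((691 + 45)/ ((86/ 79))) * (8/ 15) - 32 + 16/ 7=320.87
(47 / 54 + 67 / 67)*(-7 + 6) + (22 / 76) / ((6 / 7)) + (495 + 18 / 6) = 1018751 / 2052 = 496.47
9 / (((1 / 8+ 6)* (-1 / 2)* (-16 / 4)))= 0.73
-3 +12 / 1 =9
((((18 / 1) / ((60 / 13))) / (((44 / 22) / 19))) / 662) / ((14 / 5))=741 / 37072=0.02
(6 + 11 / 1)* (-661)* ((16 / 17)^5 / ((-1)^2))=-693108736 / 83521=-8298.62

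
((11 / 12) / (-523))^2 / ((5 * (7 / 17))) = 2057 / 1378586160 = 0.00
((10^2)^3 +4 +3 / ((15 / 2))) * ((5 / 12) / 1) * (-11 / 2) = -9166707 / 4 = -2291676.75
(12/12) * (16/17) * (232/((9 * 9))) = 3712/1377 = 2.70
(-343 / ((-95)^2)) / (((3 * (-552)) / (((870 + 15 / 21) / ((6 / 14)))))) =18179 / 389880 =0.05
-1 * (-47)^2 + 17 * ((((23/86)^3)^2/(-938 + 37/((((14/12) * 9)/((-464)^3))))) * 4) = -1651631855444904194894197/747683049092282184736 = -2209.00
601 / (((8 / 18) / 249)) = 1346841 / 4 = 336710.25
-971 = -971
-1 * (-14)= 14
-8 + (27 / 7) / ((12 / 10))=-67 / 14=-4.79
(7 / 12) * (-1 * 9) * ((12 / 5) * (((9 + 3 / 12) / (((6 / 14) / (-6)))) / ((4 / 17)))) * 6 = 832167 / 20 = 41608.35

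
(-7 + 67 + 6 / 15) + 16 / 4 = 322 / 5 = 64.40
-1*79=-79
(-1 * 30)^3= -27000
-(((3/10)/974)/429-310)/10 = 431774199/13928200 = 31.00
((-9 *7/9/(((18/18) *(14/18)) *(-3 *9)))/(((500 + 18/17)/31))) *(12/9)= 1054/38331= 0.03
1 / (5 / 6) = 6 / 5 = 1.20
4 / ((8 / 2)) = 1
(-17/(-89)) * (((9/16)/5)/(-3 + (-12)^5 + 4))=-153/1771676720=-0.00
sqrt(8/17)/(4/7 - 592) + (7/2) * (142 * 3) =1491 - 7 * sqrt(34)/35190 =1491.00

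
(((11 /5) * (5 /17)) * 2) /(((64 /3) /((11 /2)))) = 363 /1088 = 0.33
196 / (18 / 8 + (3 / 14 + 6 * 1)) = 5488 / 237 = 23.16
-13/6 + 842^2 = 4253771/6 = 708961.83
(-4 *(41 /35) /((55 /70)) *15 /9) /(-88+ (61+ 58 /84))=4592 /12155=0.38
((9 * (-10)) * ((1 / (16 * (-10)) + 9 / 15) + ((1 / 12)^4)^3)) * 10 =-132348366028825 / 247669456896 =-534.38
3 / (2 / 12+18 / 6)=18 / 19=0.95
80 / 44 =20 / 11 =1.82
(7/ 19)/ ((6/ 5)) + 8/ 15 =479/ 570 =0.84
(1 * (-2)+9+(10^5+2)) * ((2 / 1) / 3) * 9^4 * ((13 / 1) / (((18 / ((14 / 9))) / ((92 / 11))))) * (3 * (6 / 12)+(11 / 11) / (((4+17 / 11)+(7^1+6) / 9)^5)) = 1345275273409539193028853 / 218189160066944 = 6165637527.53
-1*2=-2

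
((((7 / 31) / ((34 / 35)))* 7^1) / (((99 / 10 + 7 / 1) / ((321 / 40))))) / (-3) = -183505 / 712504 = -0.26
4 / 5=0.80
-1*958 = -958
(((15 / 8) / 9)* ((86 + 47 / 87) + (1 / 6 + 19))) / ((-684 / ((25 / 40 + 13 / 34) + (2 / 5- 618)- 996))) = 2241009251 / 43163136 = 51.92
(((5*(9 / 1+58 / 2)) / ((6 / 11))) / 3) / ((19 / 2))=110 / 9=12.22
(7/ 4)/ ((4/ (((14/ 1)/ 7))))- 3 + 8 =47/ 8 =5.88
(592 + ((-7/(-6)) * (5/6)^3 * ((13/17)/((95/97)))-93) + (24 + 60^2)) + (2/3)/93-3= 53471547709/12976848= 4120.53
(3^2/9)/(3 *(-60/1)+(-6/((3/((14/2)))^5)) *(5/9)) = -729/299290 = -0.00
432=432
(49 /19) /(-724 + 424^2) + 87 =295973005 /3401988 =87.00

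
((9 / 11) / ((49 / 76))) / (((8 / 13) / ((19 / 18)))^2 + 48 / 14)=3477513 / 10326778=0.34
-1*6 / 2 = -3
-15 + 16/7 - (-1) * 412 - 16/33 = 92123/231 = 398.80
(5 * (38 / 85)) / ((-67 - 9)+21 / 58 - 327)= -2204 / 397001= -0.01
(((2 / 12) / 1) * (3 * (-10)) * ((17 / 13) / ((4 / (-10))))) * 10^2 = 21250 / 13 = 1634.62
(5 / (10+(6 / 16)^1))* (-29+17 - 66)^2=243360 / 83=2932.05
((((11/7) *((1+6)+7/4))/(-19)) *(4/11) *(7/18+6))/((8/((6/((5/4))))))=-115/114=-1.01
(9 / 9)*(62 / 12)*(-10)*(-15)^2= -11625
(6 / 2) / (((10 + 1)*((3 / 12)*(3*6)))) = 0.06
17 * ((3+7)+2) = 204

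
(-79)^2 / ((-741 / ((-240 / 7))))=499280 / 1729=288.77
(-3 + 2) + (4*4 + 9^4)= 6576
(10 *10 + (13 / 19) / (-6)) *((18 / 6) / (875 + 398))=11387 / 48374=0.24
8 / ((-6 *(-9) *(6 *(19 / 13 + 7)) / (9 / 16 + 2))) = 533 / 71280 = 0.01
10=10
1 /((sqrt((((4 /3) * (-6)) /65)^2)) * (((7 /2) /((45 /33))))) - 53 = -15349 /308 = -49.83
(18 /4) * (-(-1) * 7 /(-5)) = -63 /10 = -6.30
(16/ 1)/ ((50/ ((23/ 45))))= 184/ 1125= 0.16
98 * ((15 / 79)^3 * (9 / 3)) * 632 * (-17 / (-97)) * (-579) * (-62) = 4844291508000 / 605377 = 8002106.96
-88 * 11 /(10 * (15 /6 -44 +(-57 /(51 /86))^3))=4755784 /43629119935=0.00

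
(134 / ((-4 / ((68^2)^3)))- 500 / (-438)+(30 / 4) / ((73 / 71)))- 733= -1450682572859311 / 438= -3312060668628.56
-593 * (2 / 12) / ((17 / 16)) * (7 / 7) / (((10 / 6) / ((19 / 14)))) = -75.74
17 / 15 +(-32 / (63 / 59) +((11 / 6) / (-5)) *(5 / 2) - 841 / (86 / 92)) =-50356301 / 54180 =-929.43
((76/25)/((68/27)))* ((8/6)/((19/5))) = 36/85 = 0.42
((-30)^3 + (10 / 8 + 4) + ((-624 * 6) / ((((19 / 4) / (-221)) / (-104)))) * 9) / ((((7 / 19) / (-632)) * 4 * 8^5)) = 979090720575 / 458752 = 2134248.40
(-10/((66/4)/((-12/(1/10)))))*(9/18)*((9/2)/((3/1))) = 600/11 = 54.55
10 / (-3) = -10 / 3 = -3.33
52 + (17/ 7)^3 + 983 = 359918/ 343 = 1049.32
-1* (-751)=751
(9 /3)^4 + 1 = 82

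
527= 527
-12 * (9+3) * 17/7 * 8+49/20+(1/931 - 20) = -52420201/18620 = -2815.26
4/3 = 1.33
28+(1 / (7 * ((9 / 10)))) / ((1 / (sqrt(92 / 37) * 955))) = 28+19100 * sqrt(851) / 2331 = 267.03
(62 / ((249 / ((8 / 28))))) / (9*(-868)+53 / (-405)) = -16740 / 1838233453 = -0.00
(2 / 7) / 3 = 2 / 21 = 0.10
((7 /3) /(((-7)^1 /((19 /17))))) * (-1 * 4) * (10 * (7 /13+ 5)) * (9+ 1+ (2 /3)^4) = 5022080 /5967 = 841.64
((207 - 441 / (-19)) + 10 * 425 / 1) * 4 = 17920.84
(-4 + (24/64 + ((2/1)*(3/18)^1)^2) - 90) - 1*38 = -9469/72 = -131.51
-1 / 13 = -0.08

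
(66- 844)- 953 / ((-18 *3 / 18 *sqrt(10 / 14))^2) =-41681 / 45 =-926.24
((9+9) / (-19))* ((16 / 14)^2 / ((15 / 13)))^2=-1384448 / 1140475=-1.21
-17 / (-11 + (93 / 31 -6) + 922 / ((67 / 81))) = -1139 / 73744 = -0.02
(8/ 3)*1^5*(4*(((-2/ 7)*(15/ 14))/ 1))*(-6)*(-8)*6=-940.41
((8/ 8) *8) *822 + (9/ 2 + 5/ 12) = 78971/ 12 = 6580.92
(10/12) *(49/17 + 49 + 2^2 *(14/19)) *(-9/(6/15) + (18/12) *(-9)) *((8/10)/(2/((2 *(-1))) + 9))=-53130/323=-164.49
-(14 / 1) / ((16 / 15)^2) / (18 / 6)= -4.10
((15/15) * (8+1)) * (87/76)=783/76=10.30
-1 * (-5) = 5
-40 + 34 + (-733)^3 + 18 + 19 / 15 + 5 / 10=-11814984697 / 30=-393832823.23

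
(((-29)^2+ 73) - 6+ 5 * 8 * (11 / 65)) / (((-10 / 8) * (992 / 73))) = -217029 / 4030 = -53.85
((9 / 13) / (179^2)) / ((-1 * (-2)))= 9 / 833066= 0.00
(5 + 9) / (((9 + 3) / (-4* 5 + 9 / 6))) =-259 / 12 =-21.58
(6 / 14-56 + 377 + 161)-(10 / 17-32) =61147 / 119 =513.84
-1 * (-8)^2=-64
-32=-32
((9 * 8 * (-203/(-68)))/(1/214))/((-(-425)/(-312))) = -243970272/7225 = -33767.51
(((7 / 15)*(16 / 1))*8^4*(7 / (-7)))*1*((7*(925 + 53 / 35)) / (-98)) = 1062600704 / 525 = 2024001.34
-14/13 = -1.08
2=2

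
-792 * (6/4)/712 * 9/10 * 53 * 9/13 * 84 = -26775441/5785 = -4628.43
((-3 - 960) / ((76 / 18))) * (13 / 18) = -12519 / 76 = -164.72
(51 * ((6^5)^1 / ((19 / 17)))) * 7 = 2483818.11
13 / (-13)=-1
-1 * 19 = -19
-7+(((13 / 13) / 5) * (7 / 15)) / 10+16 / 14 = -30701 / 5250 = -5.85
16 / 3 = 5.33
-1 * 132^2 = -17424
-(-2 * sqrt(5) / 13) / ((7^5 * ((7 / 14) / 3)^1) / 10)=120 * sqrt(5) / 218491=0.00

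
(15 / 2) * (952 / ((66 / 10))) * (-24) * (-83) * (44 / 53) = 94819200 / 53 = 1789041.51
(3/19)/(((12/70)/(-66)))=-1155/19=-60.79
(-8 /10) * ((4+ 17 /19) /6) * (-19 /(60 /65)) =403 /30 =13.43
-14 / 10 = -7 / 5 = -1.40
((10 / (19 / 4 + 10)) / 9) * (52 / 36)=520 / 4779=0.11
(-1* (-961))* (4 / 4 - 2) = -961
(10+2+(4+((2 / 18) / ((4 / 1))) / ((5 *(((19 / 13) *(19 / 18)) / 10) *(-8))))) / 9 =46195 / 25992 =1.78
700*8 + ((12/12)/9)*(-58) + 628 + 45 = 56399/9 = 6266.56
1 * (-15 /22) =-15 /22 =-0.68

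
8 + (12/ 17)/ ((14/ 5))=982/ 119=8.25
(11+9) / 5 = 4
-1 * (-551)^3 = 167284151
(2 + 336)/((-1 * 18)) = -169/9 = -18.78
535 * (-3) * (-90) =144450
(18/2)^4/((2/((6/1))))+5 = 19688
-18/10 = -9/5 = -1.80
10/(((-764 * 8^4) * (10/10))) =-5/1564672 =-0.00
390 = 390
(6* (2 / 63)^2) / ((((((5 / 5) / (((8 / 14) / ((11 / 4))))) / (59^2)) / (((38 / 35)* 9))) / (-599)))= -25600.49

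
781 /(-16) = -781 /16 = -48.81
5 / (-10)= -1 / 2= -0.50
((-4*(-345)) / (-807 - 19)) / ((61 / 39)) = -26910 / 25193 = -1.07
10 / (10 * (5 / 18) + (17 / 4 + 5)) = 360 / 433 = 0.83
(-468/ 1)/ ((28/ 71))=-8307/ 7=-1186.71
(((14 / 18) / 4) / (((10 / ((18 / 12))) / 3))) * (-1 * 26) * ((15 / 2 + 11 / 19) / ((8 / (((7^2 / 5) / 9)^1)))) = -1368913 / 547200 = -2.50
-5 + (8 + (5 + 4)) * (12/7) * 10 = 286.43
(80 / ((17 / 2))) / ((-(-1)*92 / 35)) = 1400 / 391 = 3.58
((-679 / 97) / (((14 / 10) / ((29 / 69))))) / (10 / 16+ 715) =-232 / 79005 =-0.00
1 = 1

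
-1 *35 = -35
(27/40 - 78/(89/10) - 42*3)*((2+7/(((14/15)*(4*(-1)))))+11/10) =-23390493/142400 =-164.26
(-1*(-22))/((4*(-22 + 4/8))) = -11/43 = -0.26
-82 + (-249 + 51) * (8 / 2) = -874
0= 0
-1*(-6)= 6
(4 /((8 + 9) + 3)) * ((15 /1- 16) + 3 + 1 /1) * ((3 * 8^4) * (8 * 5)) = 294912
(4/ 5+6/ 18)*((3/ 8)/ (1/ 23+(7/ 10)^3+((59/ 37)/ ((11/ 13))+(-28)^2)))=3978425/ 7360282823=0.00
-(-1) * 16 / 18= 8 / 9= 0.89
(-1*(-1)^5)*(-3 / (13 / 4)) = -12 / 13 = -0.92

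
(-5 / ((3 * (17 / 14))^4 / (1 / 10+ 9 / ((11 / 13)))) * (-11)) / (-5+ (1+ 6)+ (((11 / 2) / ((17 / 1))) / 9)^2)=90738592 / 54156577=1.68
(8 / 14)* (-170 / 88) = -85 / 77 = -1.10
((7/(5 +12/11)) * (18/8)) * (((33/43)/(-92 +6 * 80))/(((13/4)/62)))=708939/7265882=0.10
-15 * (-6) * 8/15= 48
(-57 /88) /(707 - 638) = -19 /2024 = -0.01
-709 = -709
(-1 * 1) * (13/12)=-1.08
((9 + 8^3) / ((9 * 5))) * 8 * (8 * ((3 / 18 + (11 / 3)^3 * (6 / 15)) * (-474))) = -6984143.68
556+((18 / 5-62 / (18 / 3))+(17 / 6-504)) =48.10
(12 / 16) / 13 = 3 / 52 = 0.06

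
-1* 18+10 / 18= -157 / 9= -17.44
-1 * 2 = -2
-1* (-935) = 935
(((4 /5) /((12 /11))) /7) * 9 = 33 /35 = 0.94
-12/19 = -0.63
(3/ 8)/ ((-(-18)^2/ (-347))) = 347/ 864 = 0.40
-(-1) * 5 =5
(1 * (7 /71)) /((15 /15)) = 7 /71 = 0.10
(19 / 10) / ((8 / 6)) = 57 / 40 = 1.42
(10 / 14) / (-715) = -1 / 1001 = -0.00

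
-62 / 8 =-31 / 4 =-7.75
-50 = -50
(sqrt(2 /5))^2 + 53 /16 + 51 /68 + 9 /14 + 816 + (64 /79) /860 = 312401387 /380464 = 821.11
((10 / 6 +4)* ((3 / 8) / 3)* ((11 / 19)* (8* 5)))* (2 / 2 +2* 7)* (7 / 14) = 4675 / 38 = 123.03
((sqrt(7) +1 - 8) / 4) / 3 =-7 / 12 +sqrt(7) / 12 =-0.36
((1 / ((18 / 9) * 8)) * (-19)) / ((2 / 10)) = -95 / 16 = -5.94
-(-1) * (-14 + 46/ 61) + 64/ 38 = -13400/ 1159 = -11.56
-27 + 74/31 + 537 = 15884/31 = 512.39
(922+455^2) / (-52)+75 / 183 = -12683467 / 3172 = -3998.57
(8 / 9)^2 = 64 / 81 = 0.79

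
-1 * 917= -917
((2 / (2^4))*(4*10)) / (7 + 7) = 5 / 14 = 0.36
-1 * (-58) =58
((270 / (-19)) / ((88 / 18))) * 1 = -1215 / 418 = -2.91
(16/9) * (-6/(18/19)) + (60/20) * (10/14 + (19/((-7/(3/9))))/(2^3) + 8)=14.54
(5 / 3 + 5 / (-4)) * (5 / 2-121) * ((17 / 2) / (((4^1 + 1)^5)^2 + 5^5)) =-1343 / 31260000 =-0.00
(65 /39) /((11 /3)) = 5 /11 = 0.45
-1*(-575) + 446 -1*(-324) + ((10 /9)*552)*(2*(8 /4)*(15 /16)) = 3645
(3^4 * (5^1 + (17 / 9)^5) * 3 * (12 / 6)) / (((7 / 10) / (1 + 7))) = 161326.47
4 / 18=2 / 9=0.22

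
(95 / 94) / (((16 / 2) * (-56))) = -95 / 42112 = -0.00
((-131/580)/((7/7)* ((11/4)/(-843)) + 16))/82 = -110433/641358490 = -0.00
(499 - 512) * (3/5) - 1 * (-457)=2246/5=449.20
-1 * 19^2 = -361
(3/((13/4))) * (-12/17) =-144/221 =-0.65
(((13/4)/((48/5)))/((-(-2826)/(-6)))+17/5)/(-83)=-1537019/37529280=-0.04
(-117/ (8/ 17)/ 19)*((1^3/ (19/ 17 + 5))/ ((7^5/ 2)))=-2601/ 10218656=-0.00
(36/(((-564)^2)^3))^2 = 1/799363375487056999181662027776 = 0.00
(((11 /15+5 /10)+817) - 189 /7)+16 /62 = 736087 /930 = 791.49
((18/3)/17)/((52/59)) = 177/442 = 0.40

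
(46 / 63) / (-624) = -0.00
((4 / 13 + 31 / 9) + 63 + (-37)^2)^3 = 4740192721651087 / 1601613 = 2959636767.22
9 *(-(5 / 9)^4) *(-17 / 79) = 10625 / 57591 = 0.18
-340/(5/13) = -884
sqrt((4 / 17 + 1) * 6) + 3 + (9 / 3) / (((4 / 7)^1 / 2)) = 3 * sqrt(238) / 17 + 27 / 2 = 16.22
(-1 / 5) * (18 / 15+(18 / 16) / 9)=-53 / 200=-0.26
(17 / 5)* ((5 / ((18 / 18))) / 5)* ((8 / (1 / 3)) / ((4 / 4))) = 408 / 5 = 81.60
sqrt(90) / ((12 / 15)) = 15 * sqrt(10) / 4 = 11.86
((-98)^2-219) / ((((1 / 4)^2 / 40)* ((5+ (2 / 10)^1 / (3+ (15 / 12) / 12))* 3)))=4474768000 / 11319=395332.45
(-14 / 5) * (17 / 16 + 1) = -231 / 40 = -5.78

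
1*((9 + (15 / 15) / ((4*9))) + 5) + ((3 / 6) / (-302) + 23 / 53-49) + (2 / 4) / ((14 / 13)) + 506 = 951756305 / 2016756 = 471.92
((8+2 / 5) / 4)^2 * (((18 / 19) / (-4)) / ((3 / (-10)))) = 1323 / 380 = 3.48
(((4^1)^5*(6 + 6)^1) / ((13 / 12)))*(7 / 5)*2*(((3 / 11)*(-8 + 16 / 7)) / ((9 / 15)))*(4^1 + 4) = -94371840 / 143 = -659942.94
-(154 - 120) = -34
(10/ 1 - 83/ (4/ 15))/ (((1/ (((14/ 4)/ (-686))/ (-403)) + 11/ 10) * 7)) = -6025/ 11058474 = -0.00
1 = 1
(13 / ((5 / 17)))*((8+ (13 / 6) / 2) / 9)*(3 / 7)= 24089 / 1260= 19.12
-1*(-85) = 85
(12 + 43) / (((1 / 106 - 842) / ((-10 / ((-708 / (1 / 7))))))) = -0.00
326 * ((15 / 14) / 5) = 489 / 7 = 69.86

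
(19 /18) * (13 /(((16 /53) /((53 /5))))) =693823 /1440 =481.82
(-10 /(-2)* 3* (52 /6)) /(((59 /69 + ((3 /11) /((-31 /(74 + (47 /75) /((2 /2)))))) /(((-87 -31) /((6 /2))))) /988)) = 147333.43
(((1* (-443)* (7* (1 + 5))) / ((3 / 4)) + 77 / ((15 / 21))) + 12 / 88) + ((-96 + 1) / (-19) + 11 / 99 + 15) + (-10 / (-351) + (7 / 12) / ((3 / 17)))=-1905528479 / 77220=-24676.62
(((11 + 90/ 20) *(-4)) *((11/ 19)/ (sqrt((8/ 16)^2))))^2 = 1860496/ 361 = 5153.73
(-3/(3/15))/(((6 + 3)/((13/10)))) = -2.17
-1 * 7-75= -82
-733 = -733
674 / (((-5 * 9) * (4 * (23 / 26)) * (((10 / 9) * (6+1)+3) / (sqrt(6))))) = -4381 * sqrt(6) / 11155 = -0.96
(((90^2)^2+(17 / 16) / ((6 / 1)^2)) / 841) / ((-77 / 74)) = -1398280320629 / 18650016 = -74974.75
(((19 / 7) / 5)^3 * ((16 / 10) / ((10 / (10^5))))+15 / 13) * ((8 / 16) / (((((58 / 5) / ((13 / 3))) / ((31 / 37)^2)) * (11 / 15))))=274329967025 / 599167492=457.85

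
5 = 5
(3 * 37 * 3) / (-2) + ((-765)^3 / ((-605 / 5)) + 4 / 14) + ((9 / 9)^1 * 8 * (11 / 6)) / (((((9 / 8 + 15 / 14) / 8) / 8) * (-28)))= 3699794.76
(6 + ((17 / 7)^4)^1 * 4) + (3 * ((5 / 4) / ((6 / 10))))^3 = 59818985 / 153664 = 389.28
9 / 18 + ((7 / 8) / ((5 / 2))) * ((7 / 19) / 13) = 2519 / 4940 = 0.51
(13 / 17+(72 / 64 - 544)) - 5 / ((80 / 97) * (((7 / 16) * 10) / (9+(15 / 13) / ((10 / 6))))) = -4910983 / 8840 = -555.54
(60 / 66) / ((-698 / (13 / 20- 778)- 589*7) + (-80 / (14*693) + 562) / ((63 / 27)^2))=-53326210 / 235742750071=-0.00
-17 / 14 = -1.21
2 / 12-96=-575 / 6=-95.83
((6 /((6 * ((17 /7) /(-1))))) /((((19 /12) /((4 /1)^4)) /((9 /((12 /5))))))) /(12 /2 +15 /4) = -107520 /4199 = -25.61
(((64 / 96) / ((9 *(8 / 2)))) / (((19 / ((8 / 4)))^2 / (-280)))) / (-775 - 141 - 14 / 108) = 1120 / 17859031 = 0.00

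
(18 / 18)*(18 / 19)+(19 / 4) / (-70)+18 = 100439 / 5320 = 18.88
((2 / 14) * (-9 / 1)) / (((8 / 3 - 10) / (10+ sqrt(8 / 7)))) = 27 * sqrt(14) / 539+ 135 / 77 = 1.94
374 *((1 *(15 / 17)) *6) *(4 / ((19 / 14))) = 5835.79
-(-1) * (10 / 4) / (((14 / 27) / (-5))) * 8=-1350 / 7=-192.86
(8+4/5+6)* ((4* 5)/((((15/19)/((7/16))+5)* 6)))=19684/2715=7.25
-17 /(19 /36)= -612 /19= -32.21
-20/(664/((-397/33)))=1985/5478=0.36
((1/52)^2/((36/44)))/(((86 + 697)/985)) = 10835/19055088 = 0.00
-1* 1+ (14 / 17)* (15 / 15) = -3 / 17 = -0.18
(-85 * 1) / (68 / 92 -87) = 1955 / 1984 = 0.99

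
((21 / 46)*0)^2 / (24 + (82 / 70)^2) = 0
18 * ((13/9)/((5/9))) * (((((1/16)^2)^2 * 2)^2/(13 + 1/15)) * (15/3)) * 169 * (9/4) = 2669355/420906795008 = 0.00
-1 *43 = -43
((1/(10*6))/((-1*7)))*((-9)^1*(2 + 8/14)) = 0.06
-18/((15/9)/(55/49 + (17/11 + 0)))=-28.81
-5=-5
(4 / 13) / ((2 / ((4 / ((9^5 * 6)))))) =4 / 2302911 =0.00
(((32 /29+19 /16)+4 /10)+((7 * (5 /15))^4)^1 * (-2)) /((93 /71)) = -755081947 /17476560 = -43.21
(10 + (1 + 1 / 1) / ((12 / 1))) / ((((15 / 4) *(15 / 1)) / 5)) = 122 / 135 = 0.90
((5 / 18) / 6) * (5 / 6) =25 / 648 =0.04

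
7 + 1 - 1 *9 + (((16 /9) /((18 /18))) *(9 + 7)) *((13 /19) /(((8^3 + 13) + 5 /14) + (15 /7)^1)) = -173749 /180405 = -0.96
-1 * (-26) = 26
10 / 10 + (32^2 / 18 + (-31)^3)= -29733.11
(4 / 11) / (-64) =-1 / 176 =-0.01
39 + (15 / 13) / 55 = 5580 / 143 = 39.02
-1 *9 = -9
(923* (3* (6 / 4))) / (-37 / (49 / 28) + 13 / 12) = -348894 / 1685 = -207.06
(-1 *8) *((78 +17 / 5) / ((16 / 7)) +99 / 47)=-141823 / 470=-301.75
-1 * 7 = -7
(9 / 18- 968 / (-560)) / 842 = 0.00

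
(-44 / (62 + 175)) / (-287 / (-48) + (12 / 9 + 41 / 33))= -7744 / 356843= -0.02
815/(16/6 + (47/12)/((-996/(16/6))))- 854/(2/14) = -5671.17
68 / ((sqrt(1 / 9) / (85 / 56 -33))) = -89913 / 14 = -6422.36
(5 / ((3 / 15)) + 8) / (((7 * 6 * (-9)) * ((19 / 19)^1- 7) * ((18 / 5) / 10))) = 275 / 6804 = 0.04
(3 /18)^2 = 1 /36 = 0.03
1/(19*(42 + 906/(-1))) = -0.00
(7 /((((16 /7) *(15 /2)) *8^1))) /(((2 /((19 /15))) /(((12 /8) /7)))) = 0.01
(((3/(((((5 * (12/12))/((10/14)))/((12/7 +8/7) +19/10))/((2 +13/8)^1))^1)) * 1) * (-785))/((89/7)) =-4548447/9968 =-456.30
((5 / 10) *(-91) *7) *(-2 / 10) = 637 / 10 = 63.70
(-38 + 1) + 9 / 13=-472 / 13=-36.31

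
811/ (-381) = -811/ 381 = -2.13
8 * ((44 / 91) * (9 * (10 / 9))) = 3520 / 91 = 38.68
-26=-26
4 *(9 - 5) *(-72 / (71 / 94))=-108288 / 71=-1525.18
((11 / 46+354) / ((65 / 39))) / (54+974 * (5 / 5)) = 9777 / 47288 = 0.21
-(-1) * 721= 721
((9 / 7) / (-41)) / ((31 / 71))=-639 / 8897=-0.07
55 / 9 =6.11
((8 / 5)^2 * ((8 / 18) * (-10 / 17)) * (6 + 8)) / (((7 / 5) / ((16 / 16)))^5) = -640000 / 367353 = -1.74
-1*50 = -50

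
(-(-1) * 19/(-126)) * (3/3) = -19/126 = -0.15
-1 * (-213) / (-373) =-213 / 373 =-0.57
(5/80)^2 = 1/256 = 0.00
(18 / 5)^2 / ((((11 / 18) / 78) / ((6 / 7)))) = 2729376 / 1925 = 1417.86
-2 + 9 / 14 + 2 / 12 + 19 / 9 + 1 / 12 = 253 / 252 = 1.00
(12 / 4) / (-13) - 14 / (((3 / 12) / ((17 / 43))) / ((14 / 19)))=-175715 / 10621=-16.54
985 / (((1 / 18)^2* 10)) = 31914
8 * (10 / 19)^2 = 800 / 361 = 2.22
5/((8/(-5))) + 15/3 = 15/8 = 1.88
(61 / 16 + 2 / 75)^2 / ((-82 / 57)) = -10.25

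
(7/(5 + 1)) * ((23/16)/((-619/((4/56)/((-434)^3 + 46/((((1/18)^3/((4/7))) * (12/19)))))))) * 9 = 483/22601976714752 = 0.00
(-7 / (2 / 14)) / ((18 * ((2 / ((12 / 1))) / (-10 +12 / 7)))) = 406 / 3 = 135.33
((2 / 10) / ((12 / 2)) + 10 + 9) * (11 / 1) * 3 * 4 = 12562 / 5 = 2512.40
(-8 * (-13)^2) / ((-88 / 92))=15548 / 11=1413.45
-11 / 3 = -3.67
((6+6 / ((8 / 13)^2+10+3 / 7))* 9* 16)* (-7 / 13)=-84478464 / 166205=-508.28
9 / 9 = 1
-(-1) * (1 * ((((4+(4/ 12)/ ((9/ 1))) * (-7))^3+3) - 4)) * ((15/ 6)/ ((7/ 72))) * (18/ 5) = -3553717040/ 1701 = -2089192.85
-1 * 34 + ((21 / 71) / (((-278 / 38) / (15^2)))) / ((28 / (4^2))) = -39.20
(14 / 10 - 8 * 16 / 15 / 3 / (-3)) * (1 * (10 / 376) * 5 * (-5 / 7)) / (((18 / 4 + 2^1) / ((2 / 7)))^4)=-507200 / 609151378563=-0.00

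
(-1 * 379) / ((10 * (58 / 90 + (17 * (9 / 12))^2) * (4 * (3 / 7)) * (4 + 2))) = -379 / 16787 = -0.02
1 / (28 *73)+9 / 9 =2045 / 2044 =1.00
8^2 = 64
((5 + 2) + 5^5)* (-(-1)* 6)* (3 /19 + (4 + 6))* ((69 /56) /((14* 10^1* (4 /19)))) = 31281633 /3920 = 7980.01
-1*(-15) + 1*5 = 20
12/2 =6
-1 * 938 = -938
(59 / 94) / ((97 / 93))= 5487 / 9118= 0.60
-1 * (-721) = 721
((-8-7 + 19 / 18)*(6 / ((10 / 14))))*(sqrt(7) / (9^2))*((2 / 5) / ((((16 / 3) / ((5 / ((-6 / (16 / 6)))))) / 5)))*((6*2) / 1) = 3514*sqrt(7) / 243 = 38.26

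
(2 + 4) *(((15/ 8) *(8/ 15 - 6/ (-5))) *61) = 2379/ 2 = 1189.50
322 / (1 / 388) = 124936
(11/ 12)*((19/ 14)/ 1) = 209/ 168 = 1.24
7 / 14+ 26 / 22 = 37 / 22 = 1.68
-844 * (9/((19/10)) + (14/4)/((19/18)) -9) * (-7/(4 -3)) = -106344/19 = -5597.05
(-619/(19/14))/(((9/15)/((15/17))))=-216650/323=-670.74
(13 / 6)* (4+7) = 143 / 6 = 23.83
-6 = -6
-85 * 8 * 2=-1360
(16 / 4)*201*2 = 1608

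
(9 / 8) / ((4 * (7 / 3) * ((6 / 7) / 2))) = 0.28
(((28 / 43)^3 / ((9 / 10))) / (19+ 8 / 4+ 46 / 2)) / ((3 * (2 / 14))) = 384160 / 23613579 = 0.02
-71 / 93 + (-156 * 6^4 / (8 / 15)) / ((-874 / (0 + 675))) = 11898342473 / 40641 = 292766.97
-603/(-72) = 67/8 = 8.38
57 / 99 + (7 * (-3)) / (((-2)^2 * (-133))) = 0.62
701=701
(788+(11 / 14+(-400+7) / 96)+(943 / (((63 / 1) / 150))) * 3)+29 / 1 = 241581 / 32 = 7549.41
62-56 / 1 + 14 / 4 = 19 / 2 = 9.50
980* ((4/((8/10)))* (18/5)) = 17640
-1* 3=-3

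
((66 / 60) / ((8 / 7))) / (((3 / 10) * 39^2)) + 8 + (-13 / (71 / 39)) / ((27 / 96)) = -45064805 / 2591784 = -17.39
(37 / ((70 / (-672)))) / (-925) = 48 / 125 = 0.38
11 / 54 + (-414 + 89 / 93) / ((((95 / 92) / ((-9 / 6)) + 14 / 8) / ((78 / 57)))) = -4959832037 / 9319158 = -532.22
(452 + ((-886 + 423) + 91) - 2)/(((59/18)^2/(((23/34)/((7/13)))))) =3778164/414239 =9.12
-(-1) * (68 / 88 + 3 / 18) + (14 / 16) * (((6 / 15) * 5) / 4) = 727 / 528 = 1.38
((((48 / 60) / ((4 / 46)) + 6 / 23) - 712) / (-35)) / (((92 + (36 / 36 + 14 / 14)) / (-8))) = -323168 / 189175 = -1.71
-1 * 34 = -34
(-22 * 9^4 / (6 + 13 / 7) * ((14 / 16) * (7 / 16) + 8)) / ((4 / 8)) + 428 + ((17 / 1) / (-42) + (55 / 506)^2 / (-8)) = -307570.35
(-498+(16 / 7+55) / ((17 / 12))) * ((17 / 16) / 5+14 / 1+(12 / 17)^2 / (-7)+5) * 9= -151809208155 / 1925896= -78825.24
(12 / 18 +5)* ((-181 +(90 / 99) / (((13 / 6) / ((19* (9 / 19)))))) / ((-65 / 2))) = 30.90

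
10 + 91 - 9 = 92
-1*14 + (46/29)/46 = -405/29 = -13.97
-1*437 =-437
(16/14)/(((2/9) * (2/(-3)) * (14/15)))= -405/49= -8.27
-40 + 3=-37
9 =9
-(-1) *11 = 11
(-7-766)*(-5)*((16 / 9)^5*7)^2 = 208231009626357760 / 3486784401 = 59720070.32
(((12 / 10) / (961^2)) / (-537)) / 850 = -1 / 351284300375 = -0.00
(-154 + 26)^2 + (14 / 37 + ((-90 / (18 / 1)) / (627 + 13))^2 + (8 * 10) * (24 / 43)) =428254594615 / 26066944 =16429.03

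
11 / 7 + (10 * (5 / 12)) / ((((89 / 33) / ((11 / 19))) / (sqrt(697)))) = 11 / 7 + 3025 * sqrt(697) / 3382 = 25.19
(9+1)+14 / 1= 24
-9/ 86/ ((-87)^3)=1/ 6292362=0.00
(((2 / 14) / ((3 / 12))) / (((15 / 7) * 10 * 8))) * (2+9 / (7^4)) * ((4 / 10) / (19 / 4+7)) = 9622 / 42317625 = 0.00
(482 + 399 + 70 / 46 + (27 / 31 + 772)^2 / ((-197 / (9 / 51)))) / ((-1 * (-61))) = 25718535933 / 4515399767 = 5.70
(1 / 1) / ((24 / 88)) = 11 / 3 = 3.67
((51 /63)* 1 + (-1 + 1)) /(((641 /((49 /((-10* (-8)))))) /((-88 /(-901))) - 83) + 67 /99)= 3927 /51579340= 0.00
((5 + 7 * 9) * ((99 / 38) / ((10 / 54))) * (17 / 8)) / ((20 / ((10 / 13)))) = 78.19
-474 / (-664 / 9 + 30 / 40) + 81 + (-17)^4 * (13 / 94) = 11638.27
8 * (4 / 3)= 32 / 3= 10.67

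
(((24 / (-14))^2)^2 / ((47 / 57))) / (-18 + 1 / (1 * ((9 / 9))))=-1181952 / 1918399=-0.62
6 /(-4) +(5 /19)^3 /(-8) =-82433 /54872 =-1.50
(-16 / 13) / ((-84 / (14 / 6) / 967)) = 3868 / 117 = 33.06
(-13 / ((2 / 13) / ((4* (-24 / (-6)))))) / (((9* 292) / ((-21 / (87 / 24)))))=2.98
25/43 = 0.58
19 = 19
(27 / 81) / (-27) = -1 / 81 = -0.01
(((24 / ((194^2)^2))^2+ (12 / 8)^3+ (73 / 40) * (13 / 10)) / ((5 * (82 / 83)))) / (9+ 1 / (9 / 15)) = 0.11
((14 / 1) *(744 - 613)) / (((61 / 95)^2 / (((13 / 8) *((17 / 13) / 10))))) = 28138145 / 29768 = 945.25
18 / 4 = 9 / 2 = 4.50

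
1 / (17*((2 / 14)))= 7 / 17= 0.41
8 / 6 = 1.33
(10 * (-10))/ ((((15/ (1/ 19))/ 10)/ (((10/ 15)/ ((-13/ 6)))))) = 800/ 741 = 1.08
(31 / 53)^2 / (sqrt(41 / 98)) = 6727 * sqrt(82) / 115169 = 0.53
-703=-703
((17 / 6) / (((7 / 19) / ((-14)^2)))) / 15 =4522 / 45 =100.49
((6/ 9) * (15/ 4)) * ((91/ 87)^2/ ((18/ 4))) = 41405/ 68121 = 0.61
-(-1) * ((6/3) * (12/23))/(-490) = -12/5635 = -0.00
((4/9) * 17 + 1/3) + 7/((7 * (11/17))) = 9.43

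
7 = 7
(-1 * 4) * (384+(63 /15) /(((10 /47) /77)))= -190398 /25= -7615.92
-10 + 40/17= -130/17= -7.65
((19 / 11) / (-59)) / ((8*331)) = -19 / 1718552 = -0.00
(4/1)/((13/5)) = 1.54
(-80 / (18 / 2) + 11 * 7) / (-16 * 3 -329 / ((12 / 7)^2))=-9808 / 23033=-0.43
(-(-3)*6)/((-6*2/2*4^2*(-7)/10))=15/56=0.27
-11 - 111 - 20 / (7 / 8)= -1014 / 7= -144.86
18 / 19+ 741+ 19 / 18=254107 / 342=743.00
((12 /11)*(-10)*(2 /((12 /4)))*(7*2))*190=-212800 /11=-19345.45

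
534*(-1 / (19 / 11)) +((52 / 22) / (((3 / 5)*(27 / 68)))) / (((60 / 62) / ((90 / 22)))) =-16586978 / 62073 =-267.22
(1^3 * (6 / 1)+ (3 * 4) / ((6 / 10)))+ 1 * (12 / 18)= 80 / 3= 26.67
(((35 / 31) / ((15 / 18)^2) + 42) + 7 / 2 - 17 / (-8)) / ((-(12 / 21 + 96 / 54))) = -3847473 / 183520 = -20.96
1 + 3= 4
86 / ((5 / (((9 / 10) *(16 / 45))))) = 688 / 125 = 5.50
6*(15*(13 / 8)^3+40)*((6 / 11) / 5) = 96183 / 1408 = 68.31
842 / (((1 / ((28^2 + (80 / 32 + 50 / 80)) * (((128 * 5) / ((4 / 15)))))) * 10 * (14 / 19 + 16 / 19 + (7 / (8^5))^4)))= 3484338826161600836854087680 / 34587645138205454899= 100739406.00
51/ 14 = 3.64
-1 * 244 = -244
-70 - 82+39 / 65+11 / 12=-9029 / 60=-150.48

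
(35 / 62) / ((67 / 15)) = 525 / 4154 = 0.13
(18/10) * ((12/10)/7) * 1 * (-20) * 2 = -432/35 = -12.34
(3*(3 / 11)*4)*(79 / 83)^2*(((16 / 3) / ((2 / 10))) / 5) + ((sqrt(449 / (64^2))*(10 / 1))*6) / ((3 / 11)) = 1198272 / 75779 + 55*sqrt(449) / 16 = 88.65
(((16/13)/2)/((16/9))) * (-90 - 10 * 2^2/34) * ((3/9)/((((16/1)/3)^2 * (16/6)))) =-62775/452608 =-0.14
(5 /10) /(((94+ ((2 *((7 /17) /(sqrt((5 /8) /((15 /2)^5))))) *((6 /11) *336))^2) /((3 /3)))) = 34969 /60491376814172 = 0.00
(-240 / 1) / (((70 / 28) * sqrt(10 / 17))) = -48 * sqrt(170) / 5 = -125.17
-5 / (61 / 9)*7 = -5.16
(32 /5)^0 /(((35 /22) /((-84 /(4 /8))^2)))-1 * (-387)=18127.80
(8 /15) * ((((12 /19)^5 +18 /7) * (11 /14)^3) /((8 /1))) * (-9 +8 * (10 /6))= 44518317701 /118902273980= 0.37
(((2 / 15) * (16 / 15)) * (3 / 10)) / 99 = 16 / 37125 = 0.00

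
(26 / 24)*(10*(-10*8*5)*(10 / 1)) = -130000 / 3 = -43333.33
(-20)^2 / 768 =25 / 48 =0.52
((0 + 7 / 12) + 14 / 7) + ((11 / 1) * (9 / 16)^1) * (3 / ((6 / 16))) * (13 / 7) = 7939 / 84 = 94.51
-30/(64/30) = -225/16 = -14.06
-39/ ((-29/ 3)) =117/ 29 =4.03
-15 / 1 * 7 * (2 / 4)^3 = -105 / 8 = -13.12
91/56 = 13/8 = 1.62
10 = 10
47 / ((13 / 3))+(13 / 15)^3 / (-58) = 27572189 / 2544750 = 10.83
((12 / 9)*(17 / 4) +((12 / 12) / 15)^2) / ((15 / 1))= 1276 / 3375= 0.38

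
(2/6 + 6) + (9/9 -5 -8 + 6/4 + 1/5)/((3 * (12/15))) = 49/24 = 2.04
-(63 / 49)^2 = -81 / 49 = -1.65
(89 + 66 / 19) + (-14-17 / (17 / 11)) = 1282 / 19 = 67.47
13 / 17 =0.76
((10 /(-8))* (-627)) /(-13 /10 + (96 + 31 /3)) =47025 /6302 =7.46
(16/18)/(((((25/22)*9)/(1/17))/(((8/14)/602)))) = 352/72533475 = 0.00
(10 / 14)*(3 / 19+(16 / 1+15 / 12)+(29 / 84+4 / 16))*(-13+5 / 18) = -32899285 / 201096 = -163.60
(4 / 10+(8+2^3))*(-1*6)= -492 / 5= -98.40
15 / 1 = 15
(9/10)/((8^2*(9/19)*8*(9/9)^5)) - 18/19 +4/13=-804267/1264640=-0.64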